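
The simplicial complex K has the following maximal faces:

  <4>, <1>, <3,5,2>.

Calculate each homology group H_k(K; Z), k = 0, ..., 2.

Take the total order 1 < 2 < 3 < 4 < 5 on the vertex set. Then K (dimension 2) consists of the simplices:

  0-simplices (5): [1], [2], [3], [4], [5]
  1-simplices (3): [2,3], [2,5], [3,5]
  2-simplices (1): [2,3,5]

so the chain groups are C_0 ≅ Z^5, C_1 ≅ Z^3, C_2 ≅ Z^1.

∂_1: C_1 → C_0 maps an edge to its endpoints' difference, ∂[p,q] = q − p. For instance
  ∂[2,5] = [5] − [2].
The 5×3 boundary matrix has rank 2 and Smith normal form diag(1,1).

The boundary map ∂_2: C_2 → C_1 acts by ∂[p,q,r] = [q,r] − [p,r] + [p,q]. For instance
  ∂[2,3,5] = [3,5] − [2,5] + [2,3].
This gives a 3×1 integer matrix of rank 1; reducing to Smith normal form yields diagonal entries (1).

Computing H_k = (kernel of ∂_k) / (image of ∂_{k+1}):

  H_0: rank C_0 − rank ∂_1 = 5 − 2 = 3, and the invariant factors of ∂_1 are all 1, so H_0 ≅ Z^3.
  H_1: rank ker ∂_1 − rank ∂_2 = (3 − 2) − 1 = 0, and the invariant factors of ∂_2 are all 1, so H_1 ≅ 0.
  H_2: rank ker ∂_2 − rank ∂_3 = (1 − 1) − 0 = 0, and there is no ∂_3, so H_2 ≅ 0.

H_0 ≅ Z^3,  H_1 = 0,  H_2 = 0.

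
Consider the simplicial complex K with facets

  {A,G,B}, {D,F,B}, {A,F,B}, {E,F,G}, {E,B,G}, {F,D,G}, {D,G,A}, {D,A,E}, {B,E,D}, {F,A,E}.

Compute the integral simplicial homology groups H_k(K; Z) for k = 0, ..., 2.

Order the vertices as A < B < D < E < F < G. Listing each simplex with vertices in this order, K has dimension 2 with simplices:

  0-simplices (6): A, B, D, E, F, G
  1-simplices (15): AB, AD, AE, AF, AG, BD, BE, BF, BG, DE, DF, DG, EF, EG, FG
  2-simplices (10): ABF, ABG, ADE, ADG, AEF, BDE, BDF, BEG, DFG, EFG

Hence C_0 ≅ Z^6, C_1 ≅ Z^15, C_2 ≅ Z^10.

The boundary map ∂_1: C_1 → C_0 is given by ∂[p,q] = [q] − [p].
This gives a 6×15 integer matrix of rank 5; reducing to Smith normal form yields diagonal entries (1,1,1,1,1).

Boundary ∂_2: C_2 → C_1 sends each 2-simplex [p,q,r] to [q,r] − [p,r] + [p,q]. For instance
  ∂DFG = FG − DG + DF,
  ∂ABF = BF − AF + AB.
This gives a 15×10 integer matrix of rank 10; reducing to Smith normal form yields diagonal entries (1,1,1,1,1,1,1,1,1,2).

Now H_k = ker ∂_k / im ∂_{k+1}, so:

  H_0: rank C_0 − rank ∂_1 = 6 − 5 = 1, and the invariant factors of ∂_1 are all 1, so H_0 = Z.
  H_1: rank ker ∂_1 − rank ∂_2 = (15 − 5) − 10 = 0, and ∂_2 has invariant factor 2 > 1, so H_1 = Z/2.
  H_2: rank ker ∂_2 − rank ∂_3 = (10 − 10) − 0 = 0, and there is no ∂_3, so H_2 = 0.

As a check, the Euler characteristic is 6 − 15 + 10 = 1, which agrees with 1 − 0 + 0 = 1.

H_0 = Z,  H_1 = Z/2,  H_2 = 0.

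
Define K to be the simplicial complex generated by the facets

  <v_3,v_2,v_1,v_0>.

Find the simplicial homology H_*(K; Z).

H_0 ≅ Z,  H_1 = 0,  H_2 = 0,  H_3 = 0.

Take the total order v_0 < v_1 < v_2 < v_3 on the vertex set. Then K (dimension 3) consists of the simplices:

  0-simplices (4): [v_0], [v_1], [v_2], [v_3]
  1-simplices (6): [v_0,v_1], [v_0,v_2], [v_0,v_3], [v_1,v_2], [v_1,v_3], [v_2,v_3]
  2-simplices (4): [v_0,v_1,v_2], [v_0,v_1,v_3], [v_0,v_2,v_3], [v_1,v_2,v_3]
  3-simplices (1): [v_0,v_1,v_2,v_3]

giving chain groups C_0 ≅ Z^4, C_1 ≅ Z^6, C_2 ≅ Z^4, C_3 ≅ Z^1.

The boundary map ∂_1: C_1 → C_0 maps an edge to its endpoints' difference, ∂[p,q] = q − p.
The 4×6 boundary matrix has rank 3 and Smith normal form diag(1,1,1).

The boundary map ∂_2: C_2 → C_1 maps a triangle to the signed sum of its edges. For instance
  ∂[v_0,v_1,v_3] = [v_1,v_3] − [v_0,v_3] + [v_0,v_1],
  ∂[v_0,v_2,v_3] = [v_2,v_3] − [v_0,v_3] + [v_0,v_2].
The 6×4 boundary matrix has rank 3 and Smith normal form diag(1,1,1).

The boundary map ∂_3: C_3 → C_2 sends each 3-simplex σ to the alternating sum Σ_i (−1)^i (σ with its i-th vertex removed). For instance
  ∂[v_0,v_1,v_2,v_3] = [v_1,v_2,v_3] − [v_0,v_2,v_3] + [v_0,v_1,v_3] − [v_0,v_1,v_2].
As a 4×1 matrix over Z this has rank 1, with invariant factors (1).

Reading off H_k = ker ∂_k / im ∂_{k+1}:

  H_0: rank C_0 − rank ∂_1 = 4 − 3 = 1, and the invariant factors of ∂_1 are all 1, so H_0 ≅ Z.
  H_1: rank ker ∂_1 − rank ∂_2 = (6 − 3) − 3 = 0, and the invariant factors of ∂_2 are all 1, so H_1 ≅ 0.
  H_2: rank ker ∂_2 − rank ∂_3 = (4 − 3) − 1 = 0, and the invariant factors of ∂_3 are all 1, so H_2 ≅ 0.
  H_3: rank ker ∂_3 − rank ∂_4 = (1 − 1) − 0 = 0, and there is no ∂_4, so H_3 ≅ 0.

As a check, the Euler characteristic is 4 − 6 + 4 − 1 = 1, which agrees with 1 − 0 + 0 − 0 = 1.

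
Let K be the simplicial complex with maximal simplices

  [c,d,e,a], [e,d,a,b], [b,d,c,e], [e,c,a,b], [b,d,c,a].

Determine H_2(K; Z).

We work with the vertex ordering a < b < c < d < e. The simplices of K, each written with vertices in increasing order, are:

  0-simplices (5): a, b, c, d, e
  1-simplices (10): ab, ac, ad, ae, bc, bd, be, cd, ce, de
  2-simplices (10): abc, abd, abe, acd, ace, ade, bcd, bce, bde, cde
  3-simplices (5): abcd, abce, abde, acde, bcde

Hence C_0 ≅ Z^5, C_1 ≅ Z^10, C_2 ≅ Z^10, C_3 ≅ Z^5.

∂_1: C_1 → C_0 sends each edge [p,q] (with p < q) to q − p.
The resulting 5×10 matrix has rank 4, and its Smith normal form has invariant factors (1,1,1,1).

The boundary map ∂_2: C_2 → C_1 maps a triangle to the signed sum of its edges. For instance
  ∂bde = de − be + bd,
  ∂bce = ce − be + bc.
The resulting 10×10 matrix has rank 6, and its Smith normal form has invariant factors (1,1,1,1,1,1).

∂_3: C_3 → C_2 sends each 3-simplex σ to the alternating sum Σ_i (−1)^i (σ with its i-th vertex removed). For instance
  ∂abcd = bcd − acd + abd − abc,
  ∂bcde = cde − bde + bce − bcd.
The resulting 10×5 matrix has rank 4, and its Smith normal form has invariant factors (1,1,1,1).

From H_k ≅ ker(∂_k) / im(∂_{k+1}) we obtain:

  H_2: rank ker ∂_2 − rank ∂_3 = (10 − 6) − 4 = 0, and the invariant factors of ∂_3 are all 1, so H_2 = 0.

H_2 = 0.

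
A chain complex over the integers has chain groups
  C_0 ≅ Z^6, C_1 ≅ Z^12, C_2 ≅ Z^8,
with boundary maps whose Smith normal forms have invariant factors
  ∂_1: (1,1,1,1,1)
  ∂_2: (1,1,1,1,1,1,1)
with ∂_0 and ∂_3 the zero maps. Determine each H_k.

H_0: b_0 = 6 − 0 − 5 = 1; torsion from ∂_1 factors > 1: none. So H_0 = Z.
H_1: b_1 = 12 − 5 − 7 = 0; torsion from ∂_2 factors > 1: none. So H_1 = 0.
H_2: b_2 = 8 − 7 − 0 = 1; torsion from ∂_3 factors > 1: none. So H_2 = Z.

H_0 = Z,  H_1 = 0,  H_2 = Z.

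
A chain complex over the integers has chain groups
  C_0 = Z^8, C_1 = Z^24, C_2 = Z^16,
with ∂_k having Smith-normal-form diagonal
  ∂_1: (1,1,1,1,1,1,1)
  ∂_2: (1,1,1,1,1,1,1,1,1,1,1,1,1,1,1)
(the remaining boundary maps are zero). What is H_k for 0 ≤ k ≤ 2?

H_0 = Z,  H_1 = Z^2,  H_2 = Z.

H_0: b_0 = 8 − 0 − 7 = 1; torsion from ∂_1 factors > 1: none. So H_0 = Z.
H_1: b_1 = 24 − 7 − 15 = 2; torsion from ∂_2 factors > 1: none. So H_1 = Z^2.
H_2: b_2 = 16 − 15 − 0 = 1; torsion from ∂_3 factors > 1: none. So H_2 = Z.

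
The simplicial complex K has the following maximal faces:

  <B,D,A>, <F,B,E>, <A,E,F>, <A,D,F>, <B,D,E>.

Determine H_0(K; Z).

Order the vertices as A < B < D < E < F. Listing each simplex with vertices in this order, K has dimension 2 with simplices:

  0-simplices (5): A, B, D, E, F
  1-simplices (10): AB, AD, AE, AF, BD, BE, BF, DE, DF, EF
  2-simplices (5): ABD, ADF, AEF, BDE, BEF

so the chain groups are C_0 ≅ Z^5, C_1 ≅ Z^10, C_2 ≅ Z^5.

∂_1: C_1 → C_0 sends each edge [p,q] (with p < q) to q − p.
This gives a 5×10 integer matrix of rank 4; reducing to Smith normal form yields diagonal entries (1,1,1,1).

∂_2: C_2 → C_1 maps a triangle to the signed sum of its edges. For instance
  ∂BDE = DE − BE + BD,
  ∂BEF = EF − BF + BE.
The 10×5 boundary matrix has rank 5 and Smith normal form diag(1,1,1,1,1).

Computing H_k = (kernel of ∂_k) / (image of ∂_{k+1}):

  H_0: rank C_0 − rank ∂_1 = 5 − 4 = 1, and the invariant factors of ∂_1 are all 1, so H_0 = Z.

(K is a triangulation of the Möbius band.)

H_0 = Z.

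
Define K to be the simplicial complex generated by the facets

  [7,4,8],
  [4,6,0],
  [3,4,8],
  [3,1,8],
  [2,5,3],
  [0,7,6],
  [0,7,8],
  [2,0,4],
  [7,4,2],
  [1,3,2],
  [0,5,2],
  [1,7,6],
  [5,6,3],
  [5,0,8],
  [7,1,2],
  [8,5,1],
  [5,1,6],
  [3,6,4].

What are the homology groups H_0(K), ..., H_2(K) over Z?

H_0 = Z,  H_1 = Z ⊕ Z/2Z,  H_2 = 0.

We work with the vertex ordering 0 < 1 < 2 < 3 < 4 < 5 < 6 < 7 < 8. The simplices of K, each written with vertices in increasing order, are:

  0-simplices (9): [0], [1], [2], [3], [4], [5], [6], [7], [8]
  1-simplices (27): (27 of them)
  2-simplices (18): [0,2,4], [0,2,5], [0,4,6], [0,5,8], [0,6,7], [0,7,8], [1,2,3], [1,2,7], [1,3,8], [1,5,6], [1,5,8], [1,6,7], [2,3,5], [2,4,7], [3,4,6], [3,4,8], [3,5,6], [4,7,8]

giving chain groups C_0 ≅ Z^9, C_1 ≅ Z^27, C_2 ≅ Z^18.

The boundary map ∂_1: C_1 → C_0 sends each edge [p,q] (with p < q) to q − p.
The resulting 9×27 matrix has rank 8, and its Smith normal form has invariant factors (1,1,1,1,1,1,1,1).

The boundary map ∂_2: C_2 → C_1 sends each 2-simplex [p,q,r] to [q,r] − [p,r] + [p,q]. For instance
  ∂[1,2,3] = [2,3] − [1,3] + [1,2],
  ∂[3,5,6] = [5,6] − [3,6] + [3,5].
The resulting 27×18 matrix has rank 18, and its Smith normal form has invariant factors (1,1,1,1,1,1,1,1,1,1,1,1,1,1,1,1,1,2).

From H_k ≅ ker(∂_k) / im(∂_{k+1}) we obtain:

  H_0: rank C_0 − rank ∂_1 = 9 − 8 = 1, and the invariant factors of ∂_1 are all 1, so H_0 = Z.
  H_1: rank ker ∂_1 − rank ∂_2 = (27 − 8) − 18 = 1, and ∂_2 has invariant factor 2 > 1, so H_1 = Z ⊕ Z/2Z.
  H_2: rank ker ∂_2 − rank ∂_3 = (18 − 18) − 0 = 0, and there is no ∂_3, so H_2 = 0.

As a check, the Euler characteristic is 9 − 27 + 18 = 0, which agrees with 1 − 1 + 0 = 0.
(K is a triangulation of the Klein bottle.)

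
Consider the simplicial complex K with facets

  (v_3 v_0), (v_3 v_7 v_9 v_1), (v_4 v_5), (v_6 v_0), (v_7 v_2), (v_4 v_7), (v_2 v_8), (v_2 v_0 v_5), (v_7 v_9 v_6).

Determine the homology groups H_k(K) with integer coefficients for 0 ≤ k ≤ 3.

H_0 ≅ Z,  H_1 ≅ Z^3,  H_2 = 0,  H_3 = 0.

We work with the vertex ordering v_0 < v_1 < v_2 < v_3 < v_4 < v_5 < v_6 < v_7 < v_8 < v_9. The simplices of K, each written with vertices in increasing order, are:

  0-simplices (10): [v_0], [v_1], [v_2], [v_3], [v_4], [v_5], [v_6], [v_7], [v_8], [v_9]
  1-simplices (17): (17 of them)
  2-simplices (6): [v_0,v_2,v_5], [v_1,v_3,v_7], [v_1,v_3,v_9], [v_1,v_7,v_9], [v_3,v_7,v_9], [v_6,v_7,v_9]
  3-simplices (1): [v_1,v_3,v_7,v_9]

Hence C_0 ≅ Z^10, C_1 ≅ Z^17, C_2 ≅ Z^6, C_3 ≅ Z^1.

Boundary ∂_1: C_1 → C_0 maps an edge to its endpoints' difference, ∂[p,q] = q − p. For instance
  ∂[v_7,v_9] = [v_9] − [v_7].
As a 10×17 matrix over Z this has rank 9, with invariant factors (1,1,1,1,1,1,1,1,1).

∂_2: C_2 → C_1 sends each 2-simplex [p,q,r] to [q,r] − [p,r] + [p,q]. For instance
  ∂[v_1,v_3,v_9] = [v_3,v_9] − [v_1,v_9] + [v_1,v_3],
  ∂[v_1,v_3,v_7] = [v_3,v_7] − [v_1,v_7] + [v_1,v_3].
The 17×6 boundary matrix has rank 5 and Smith normal form diag(1,1,1,1,1).

∂_3: C_3 → C_2 sends each 3-simplex σ to the alternating sum Σ_i (−1)^i (σ with its i-th vertex removed). For instance
  ∂[v_1,v_3,v_7,v_9] = [v_3,v_7,v_9] − [v_1,v_7,v_9] + [v_1,v_3,v_9] − [v_1,v_3,v_7].
This gives a 6×1 integer matrix of rank 1; reducing to Smith normal form yields diagonal entries (1).

From H_k ≅ ker(∂_k) / im(∂_{k+1}) we obtain:

  H_0: rank C_0 − rank ∂_1 = 10 − 9 = 1, and the invariant factors of ∂_1 are all 1, so H_0 = Z.
  H_1: rank ker ∂_1 − rank ∂_2 = (17 − 9) − 5 = 3, and the invariant factors of ∂_2 are all 1, so H_1 = Z^3.
  H_2: rank ker ∂_2 − rank ∂_3 = (6 − 5) − 1 = 0, and the invariant factors of ∂_3 are all 1, so H_2 = 0.
  H_3: rank ker ∂_3 − rank ∂_4 = (1 − 1) − 0 = 0, and there is no ∂_4, so H_3 = 0.

As a check, the Euler characteristic is 10 − 17 + 6 − 1 = -2, which agrees with 1 − 3 + 0 − 0 = -2.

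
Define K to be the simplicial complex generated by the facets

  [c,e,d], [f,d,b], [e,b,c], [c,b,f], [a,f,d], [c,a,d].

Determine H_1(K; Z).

H_1 = Z.

K has 6 vertices, 12 edges, 6 triangles.
rank ∂_1 = 5, rank ∂_2 = 6 ⇒ b_1 = 12 − 5 − 6 = 1; all invariant factors of ∂_2 are 1 so no torsion. So H_1 = Z.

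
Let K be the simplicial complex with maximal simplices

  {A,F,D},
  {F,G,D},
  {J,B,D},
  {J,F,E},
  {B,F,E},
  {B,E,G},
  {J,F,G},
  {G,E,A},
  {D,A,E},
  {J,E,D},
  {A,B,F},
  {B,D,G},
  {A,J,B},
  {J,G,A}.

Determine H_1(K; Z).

Fix the vertex order A < B < D < E < F < G < J and write every simplex with vertices in increasing order. Then dim K = 2 and the simplices of K are:

  0-simplices (7): A, B, D, E, F, G, J
  1-simplices (21): AB, AD, AE, AF, AG, AJ, BD, BE, BF, BG, BJ, DE, DF, DG, DJ, EF, EG, EJ, FG, FJ, GJ
  2-simplices (14): ABF, ABJ, ADE, ADF, AEG, AGJ, BDG, BDJ, BEF, BEG, DEJ, DFG, EFJ, FGJ

Hence C_0 ≅ Z^7, C_1 ≅ Z^21, C_2 ≅ Z^14.

The boundary map ∂_1: C_1 → C_0 is given by ∂[p,q] = [q] − [p].
The resulting 7×21 matrix has rank 6, and its Smith normal form has invariant factors (1,1,1,1,1,1).

∂_2: C_2 → C_1 sends each 2-simplex [p,q,r] to [q,r] − [p,r] + [p,q]. For instance
  ∂BEF = EF − BF + BE,
  ∂BEG = EG − BG + BE.
The 21×14 boundary matrix has rank 13 and Smith normal form diag(1,1,1,1,1,1,1,1,1,1,1,1,1).

Computing H_k = (kernel of ∂_k) / (image of ∂_{k+1}):

  H_1: rank ker ∂_1 − rank ∂_2 = (21 − 6) − 13 = 2, and the invariant factors of ∂_2 are all 1, so H_1 = Z^2.

(K is a triangulation of the torus T^2.)

H_1 ≅ Z^2.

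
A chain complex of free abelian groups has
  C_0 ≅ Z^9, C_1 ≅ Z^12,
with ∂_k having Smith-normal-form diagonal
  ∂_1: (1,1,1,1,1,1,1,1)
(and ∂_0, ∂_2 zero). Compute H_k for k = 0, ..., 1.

H_0: b_0 = 9 − 0 − 8 = 1; torsion from ∂_1 factors > 1: none. So H_0 = Z.
H_1: b_1 = 12 − 8 − 0 = 4; torsion from ∂_2 factors > 1: none. So H_1 = Z^4.

H_0 = Z,  H_1 = Z^4.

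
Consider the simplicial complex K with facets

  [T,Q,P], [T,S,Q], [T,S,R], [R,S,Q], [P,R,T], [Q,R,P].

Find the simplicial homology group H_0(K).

K has 5 vertices, 9 edges, 6 triangles.
rank ∂_0 = 0, rank ∂_1 = 4 ⇒ b_0 = 5 − 0 − 4 = 1; all invariant factors of ∂_1 are 1 so no torsion. So H_0 ≅ Z.

H_0 = Z.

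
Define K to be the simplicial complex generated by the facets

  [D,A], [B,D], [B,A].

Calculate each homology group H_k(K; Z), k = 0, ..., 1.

H_0 ≅ Z,  H_1 ≅ Z.

Fix the vertex order A < B < D and write every simplex with vertices in increasing order. Then dim K = 1 and the simplices of K are:

  0-simplices (3): A, B, D
  1-simplices (3): AB, AD, BD

Hence C_0 ≅ Z^3, C_1 ≅ Z^3.

Boundary ∂_1: C_1 → C_0 sends each edge [p,q] (with p < q) to q − p. For instance
  ∂BD = D − B.
The resulting 3×3 matrix has rank 2, and its Smith normal form has invariant factors (1,1).

Computing H_k = (kernel of ∂_k) / (image of ∂_{k+1}):

  H_0: rank C_0 − rank ∂_1 = 3 − 2 = 1, and the invariant factors of ∂_1 are all 1, so H_0 = Z.
  H_1: rank ker ∂_1 − rank ∂_2 = (3 − 2) − 0 = 1, and there is no ∂_2, so H_1 = Z.

As a check, the Euler characteristic is 3 − 3 = 0, which agrees with 1 − 1 = 0.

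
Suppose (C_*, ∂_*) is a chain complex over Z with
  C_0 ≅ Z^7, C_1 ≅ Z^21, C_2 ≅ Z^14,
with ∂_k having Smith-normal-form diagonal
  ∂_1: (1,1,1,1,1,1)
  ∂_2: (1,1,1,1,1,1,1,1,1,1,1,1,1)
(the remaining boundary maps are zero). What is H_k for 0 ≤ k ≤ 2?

H_0: b_0 = 7 − 0 − 6 = 1; torsion from ∂_1 factors > 1: none. So H_0 = Z.
H_1: b_1 = 21 − 6 − 13 = 2; torsion from ∂_2 factors > 1: none. So H_1 = Z^2.
H_2: b_2 = 14 − 13 − 0 = 1; torsion from ∂_3 factors > 1: none. So H_2 = Z.

H_0 = Z,  H_1 = Z^2,  H_2 = Z.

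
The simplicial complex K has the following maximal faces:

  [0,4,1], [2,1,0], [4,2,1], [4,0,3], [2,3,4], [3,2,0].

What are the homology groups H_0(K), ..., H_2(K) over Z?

H_0 ≅ Z,  H_1 = 0,  H_2 ≅ Z.

We work with the vertex ordering 0 < 1 < 2 < 3 < 4. The simplices of K, each written with vertices in increasing order, are:

  0-simplices (5): [0], [1], [2], [3], [4]
  1-simplices (9): [0,1], [0,2], [0,3], [0,4], [1,2], [1,4], [2,3], [2,4], [3,4]
  2-simplices (6): [0,1,2], [0,1,4], [0,2,3], [0,3,4], [1,2,4], [2,3,4]

giving chain groups C_0 ≅ Z^5, C_1 ≅ Z^9, C_2 ≅ Z^6.

The boundary map ∂_1: C_1 → C_0 sends each edge [p,q] (with p < q) to q − p.
The resulting 5×9 matrix has rank 4, and its Smith normal form has invariant factors (1,1,1,1).

∂_2: C_2 → C_1 maps a triangle to the signed sum of its edges. For instance
  ∂[0,1,4] = [1,4] − [0,4] + [0,1],
  ∂[2,3,4] = [3,4] − [2,4] + [2,3].
The resulting 9×6 matrix has rank 5, and its Smith normal form has invariant factors (1,1,1,1,1).

Reading off H_k = ker ∂_k / im ∂_{k+1}:

  H_0: rank C_0 − rank ∂_1 = 5 − 4 = 1, and the invariant factors of ∂_1 are all 1, so H_0 ≅ Z.
  H_1: rank ker ∂_1 − rank ∂_2 = (9 − 4) − 5 = 0, and the invariant factors of ∂_2 are all 1, so H_1 ≅ 0.
  H_2: rank ker ∂_2 − rank ∂_3 = (6 − 5) − 0 = 1, and there is no ∂_3, so H_2 ≅ Z.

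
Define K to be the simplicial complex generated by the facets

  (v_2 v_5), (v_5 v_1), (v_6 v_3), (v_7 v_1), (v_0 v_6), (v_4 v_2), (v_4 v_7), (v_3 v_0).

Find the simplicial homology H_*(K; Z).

H_0 = Z^2,  H_1 = Z^2.

Take the total order v_0 < v_1 < v_2 < v_3 < v_4 < v_5 < v_6 < v_7 on the vertex set. Then K (dimension 1) consists of the simplices:

  0-simplices (8): [v_0], [v_1], [v_2], [v_3], [v_4], [v_5], [v_6], [v_7]
  1-simplices (8): [v_0,v_3], [v_0,v_6], [v_1,v_5], [v_1,v_7], [v_2,v_4], [v_2,v_5], [v_3,v_6], [v_4,v_7]

so the chain groups are C_0 ≅ Z^8, C_1 ≅ Z^8.

∂_1: C_1 → C_0 is given by ∂[p,q] = [q] − [p].
The 8×8 boundary matrix has rank 6 and Smith normal form diag(1,1,1,1,1,1).

Reading off H_k = ker ∂_k / im ∂_{k+1}:

  H_0: rank C_0 − rank ∂_1 = 8 − 6 = 2, and the invariant factors of ∂_1 are all 1, so H_0 ≅ Z^2.
  H_1: rank ker ∂_1 − rank ∂_2 = (8 − 6) − 0 = 2, and there is no ∂_2, so H_1 ≅ Z^2.

(K is a triangulation of the disjoint union of the circle S^1 and the circle S^1.)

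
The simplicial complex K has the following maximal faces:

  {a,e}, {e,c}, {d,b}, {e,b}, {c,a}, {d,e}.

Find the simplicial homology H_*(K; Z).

H_0 ≅ Z,  H_1 ≅ Z^2.

Fix the vertex order a < b < c < d < e and write every simplex with vertices in increasing order. Then dim K = 1 and the simplices of K are:

  0-simplices (5): a, b, c, d, e
  1-simplices (6): ac, ae, bd, be, ce, de

giving chain groups C_0 ≅ Z^5, C_1 ≅ Z^6.

Boundary ∂_1: C_1 → C_0 is given by ∂[p,q] = [q] − [p].
This gives a 5×6 integer matrix of rank 4; reducing to Smith normal form yields diagonal entries (1,1,1,1).

From H_k ≅ ker(∂_k) / im(∂_{k+1}) we obtain:

  H_0: rank C_0 − rank ∂_1 = 5 − 4 = 1, and the invariant factors of ∂_1 are all 1, so H_0 = Z.
  H_1: rank ker ∂_1 − rank ∂_2 = (6 − 4) − 0 = 2, and there is no ∂_2, so H_1 = Z^2.

(K is a triangulation of a wedge of 2 circles.)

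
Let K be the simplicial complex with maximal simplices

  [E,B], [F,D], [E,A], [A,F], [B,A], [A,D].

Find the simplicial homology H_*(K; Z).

Order the vertices as A < B < D < E < F. Listing each simplex with vertices in this order, K has dimension 1 with simplices:

  0-simplices (5): A, B, D, E, F
  1-simplices (6): AB, AD, AE, AF, BE, DF

giving chain groups C_0 ≅ Z^5, C_1 ≅ Z^6.

Boundary ∂_1: C_1 → C_0 sends each edge [p,q] (with p < q) to q − p.
The 5×6 boundary matrix has rank 4 and Smith normal form diag(1,1,1,1).

Reading off H_k = ker ∂_k / im ∂_{k+1}:

  H_0: rank C_0 − rank ∂_1 = 5 − 4 = 1, and the invariant factors of ∂_1 are all 1, so H_0 ≅ Z.
  H_1: rank ker ∂_1 − rank ∂_2 = (6 − 4) − 0 = 2, and there is no ∂_2, so H_1 ≅ Z^2.

As a check, the Euler characteristic is 5 − 6 = -1, which agrees with 1 − 2 = -1.

H_0 = Z,  H_1 = Z^2.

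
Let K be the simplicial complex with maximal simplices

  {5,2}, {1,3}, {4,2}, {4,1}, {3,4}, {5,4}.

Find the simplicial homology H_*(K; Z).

H_0 = Z,  H_1 = Z^2.

Take the total order 1 < 2 < 3 < 4 < 5 on the vertex set. Then K (dimension 1) consists of the simplices:

  0-simplices (5): [1], [2], [3], [4], [5]
  1-simplices (6): [1,3], [1,4], [2,4], [2,5], [3,4], [4,5]

Hence C_0 ≅ Z^5, C_1 ≅ Z^6.

The boundary map ∂_1: C_1 → C_0 is given by ∂[p,q] = [q] − [p].
The resulting 5×6 matrix has rank 4, and its Smith normal form has invariant factors (1,1,1,1).

Now H_k = ker ∂_k / im ∂_{k+1}, so:

  H_0: rank C_0 − rank ∂_1 = 5 − 4 = 1, and the invariant factors of ∂_1 are all 1, so H_0 = Z.
  H_1: rank ker ∂_1 − rank ∂_2 = (6 − 4) − 0 = 2, and there is no ∂_2, so H_1 = Z^2.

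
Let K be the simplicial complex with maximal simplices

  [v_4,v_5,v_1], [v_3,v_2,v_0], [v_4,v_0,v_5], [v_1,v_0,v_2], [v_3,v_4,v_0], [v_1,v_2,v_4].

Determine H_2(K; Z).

H_2 = 0.

Take the total order v_0 < v_1 < v_2 < v_3 < v_4 < v_5 on the vertex set. Then K (dimension 2) consists of the simplices:

  0-simplices (6): [v_0], [v_1], [v_2], [v_3], [v_4], [v_5]
  1-simplices (12): [v_0,v_1], [v_0,v_2], [v_0,v_3], [v_0,v_4], [v_0,v_5], [v_1,v_2], [v_1,v_4], [v_1,v_5], [v_2,v_3], [v_2,v_4], [v_3,v_4], [v_4,v_5]
  2-simplices (6): [v_0,v_1,v_2], [v_0,v_2,v_3], [v_0,v_3,v_4], [v_0,v_4,v_5], [v_1,v_2,v_4], [v_1,v_4,v_5]

Hence C_0 ≅ Z^6, C_1 ≅ Z^12, C_2 ≅ Z^6.

∂_1: C_1 → C_0 is given by ∂[p,q] = [q] − [p]. For instance
  ∂[v_3,v_4] = [v_4] − [v_3].
This gives a 6×12 integer matrix of rank 5; reducing to Smith normal form yields diagonal entries (1,1,1,1,1).

The boundary map ∂_2: C_2 → C_1 maps a triangle to the signed sum of its edges. For instance
  ∂[v_0,v_1,v_2] = [v_1,v_2] − [v_0,v_2] + [v_0,v_1],
  ∂[v_0,v_3,v_4] = [v_3,v_4] − [v_0,v_4] + [v_0,v_3].
As a 12×6 matrix over Z this has rank 6, with invariant factors (1,1,1,1,1,1).

From H_k ≅ ker(∂_k) / im(∂_{k+1}) we obtain:

  H_2: rank ker ∂_2 − rank ∂_3 = (6 − 6) − 0 = 0, and there is no ∂_3, so H_2 ≅ 0.

(K is a triangulation of the cylinder S^1 x I.)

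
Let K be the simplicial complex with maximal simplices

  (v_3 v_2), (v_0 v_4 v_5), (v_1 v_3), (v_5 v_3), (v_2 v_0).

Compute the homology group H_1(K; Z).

We work with the vertex ordering v_0 < v_1 < v_2 < v_3 < v_4 < v_5. The simplices of K, each written with vertices in increasing order, are:

  0-simplices (6): [v_0], [v_1], [v_2], [v_3], [v_4], [v_5]
  1-simplices (7): [v_0,v_2], [v_0,v_4], [v_0,v_5], [v_1,v_3], [v_2,v_3], [v_3,v_5], [v_4,v_5]
  2-simplices (1): [v_0,v_4,v_5]

so the chain groups are C_0 ≅ Z^6, C_1 ≅ Z^7, C_2 ≅ Z^1.

Boundary ∂_1: C_1 → C_0 sends each edge [p,q] (with p < q) to q − p.
As a 6×7 matrix over Z this has rank 5, with invariant factors (1,1,1,1,1).

Boundary ∂_2: C_2 → C_1 acts by ∂[p,q,r] = [q,r] − [p,r] + [p,q]. For instance
  ∂[v_0,v_4,v_5] = [v_4,v_5] − [v_0,v_5] + [v_0,v_4].
As a 7×1 matrix over Z this has rank 1, with invariant factors (1).

Reading off H_k = ker ∂_k / im ∂_{k+1}:

  H_1: rank ker ∂_1 − rank ∂_2 = (7 − 5) − 1 = 1, and the invariant factors of ∂_2 are all 1, so H_1 = Z.

H_1 ≅ Z.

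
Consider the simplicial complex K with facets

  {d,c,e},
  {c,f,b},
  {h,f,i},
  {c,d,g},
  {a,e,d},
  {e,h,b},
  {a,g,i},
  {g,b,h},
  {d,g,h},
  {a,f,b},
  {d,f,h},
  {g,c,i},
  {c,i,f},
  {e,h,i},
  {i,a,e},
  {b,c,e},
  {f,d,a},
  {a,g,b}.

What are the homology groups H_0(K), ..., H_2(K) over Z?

H_0 = Z,  H_1 = Z^2,  H_2 = Z.

We work with the vertex ordering a < b < c < d < e < f < g < h < i. The simplices of K, each written with vertices in increasing order, are:

  0-simplices (9): a, b, c, d, e, f, g, h, i
  1-simplices (27): ab, ad, ae, af, ag, ai, bc, be, bf, bg, bh, cd, ce, cf, cg, ci, de, df, dg, dh, eh, ei, fh, fi, gh, gi, hi
  2-simplices (18): abf, abg, ade, adf, aei, agi, bce, bcf, beh, bgh, cde, cdg, cfi, cgi, dfh, dgh, ehi, fhi

Hence C_0 ≅ Z^9, C_1 ≅ Z^27, C_2 ≅ Z^18.

Boundary ∂_1: C_1 → C_0 maps an edge to its endpoints' difference, ∂[p,q] = q − p. For instance
  ∂dh = h − d.
This gives a 9×27 integer matrix of rank 8; reducing to Smith normal form yields diagonal entries (1,1,1,1,1,1,1,1).

Boundary ∂_2: C_2 → C_1 acts by ∂[p,q,r] = [q,r] − [p,r] + [p,q]. For instance
  ∂ade = de − ae + ad,
  ∂dfh = fh − dh + df.
The resulting 27×18 matrix has rank 17, and its Smith normal form has invariant factors (1,1,1,1,1,1,1,1,1,1,1,1,1,1,1,1,1).

Now H_k = ker ∂_k / im ∂_{k+1}, so:

  H_0: rank C_0 − rank ∂_1 = 9 − 8 = 1, and the invariant factors of ∂_1 are all 1, so H_0 = Z.
  H_1: rank ker ∂_1 − rank ∂_2 = (27 − 8) − 17 = 2, and the invariant factors of ∂_2 are all 1, so H_1 = Z^2.
  H_2: rank ker ∂_2 − rank ∂_3 = (18 − 17) − 0 = 1, and there is no ∂_3, so H_2 = Z.

As a check, the Euler characteristic is 9 − 27 + 18 = 0, which agrees with 1 − 2 + 1 = 0.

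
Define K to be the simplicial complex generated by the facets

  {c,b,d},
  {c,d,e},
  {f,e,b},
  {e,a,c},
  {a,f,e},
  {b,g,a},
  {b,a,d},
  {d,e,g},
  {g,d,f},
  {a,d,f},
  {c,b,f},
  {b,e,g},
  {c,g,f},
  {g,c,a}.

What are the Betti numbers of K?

We work with the vertex ordering a < b < c < d < e < f < g. The simplices of K, each written with vertices in increasing order, are:

  0-simplices (7): a, b, c, d, e, f, g
  1-simplices (21): ab, ac, ad, ae, af, ag, bc, bd, be, bf, bg, cd, ce, cf, cg, de, df, dg, ef, eg, fg
  2-simplices (14): abd, abg, ace, acg, adf, aef, bcd, bcf, bef, beg, cde, cfg, deg, dfg

so the chain groups are C_0 ≅ Z^7, C_1 ≅ Z^21, C_2 ≅ Z^14.

The boundary map ∂_1: C_1 → C_0 maps an edge to its endpoints' difference, ∂[p,q] = q − p. For instance
  ∂ab = b − a.
The 7×21 boundary matrix has rank 6 and Smith normal form diag(1,1,1,1,1,1).

The boundary map ∂_2: C_2 → C_1 maps a triangle to the signed sum of its edges. For instance
  ∂cde = de − ce + cd,
  ∂aef = ef − af + ae.
The resulting 21×14 matrix has rank 13, and its Smith normal form has invariant factors (1,1,1,1,1,1,1,1,1,1,1,1,1).

Reading off H_k = ker ∂_k / im ∂_{k+1}:

  H_0: rank C_0 − rank ∂_1 = 7 − 6 = 1, and the invariant factors of ∂_1 are all 1, so H_0 ≅ Z.
  H_1: rank ker ∂_1 − rank ∂_2 = (21 − 6) − 13 = 2, and the invariant factors of ∂_2 are all 1, so H_1 ≅ Z^2.
  H_2: rank ker ∂_2 − rank ∂_3 = (14 − 13) − 0 = 1, and there is no ∂_3, so H_2 ≅ Z.

As a check, the Euler characteristic is 7 − 21 + 14 = 0, which agrees with 1 − 2 + 1 = 0.
(K is a triangulation of the torus T^2.)

Hence the Betti numbers are b_0 = 1, b_1 = 2, b_2 = 1.

b_0 = 1, b_1 = 2, b_2 = 1.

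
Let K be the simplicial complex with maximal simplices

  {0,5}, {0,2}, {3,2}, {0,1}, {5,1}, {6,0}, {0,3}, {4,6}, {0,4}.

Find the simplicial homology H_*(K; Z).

K has 7 vertices, 9 edges.
rank ∂_0 = 0, rank ∂_1 = 6 ⇒ b_0 = 7 − 0 − 6 = 1; all invariant factors of ∂_1 are 1 so no torsion. So H_0 = Z.
rank ∂_1 = 6, rank ∂_2 = 0 ⇒ b_1 = 9 − 6 − 0 = 3. So H_1 = Z^3.

H_0 ≅ Z,  H_1 ≅ Z^3.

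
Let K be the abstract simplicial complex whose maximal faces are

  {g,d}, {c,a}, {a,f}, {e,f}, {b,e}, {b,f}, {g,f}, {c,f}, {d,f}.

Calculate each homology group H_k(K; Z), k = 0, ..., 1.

Order the vertices as a < b < c < d < e < f < g. Listing each simplex with vertices in this order, K has dimension 1 with simplices:

  0-simplices (7): a, b, c, d, e, f, g
  1-simplices (9): ac, af, be, bf, cf, df, dg, ef, fg

giving chain groups C_0 ≅ Z^7, C_1 ≅ Z^9.

Boundary ∂_1: C_1 → C_0 sends each edge [p,q] (with p < q) to q − p. For instance
  ∂cf = f − c.
The 7×9 boundary matrix has rank 6 and Smith normal form diag(1,1,1,1,1,1).

Now H_k = ker ∂_k / im ∂_{k+1}, so:

  H_0: rank C_0 − rank ∂_1 = 7 − 6 = 1, and the invariant factors of ∂_1 are all 1, so H_0 = Z.
  H_1: rank ker ∂_1 − rank ∂_2 = (9 − 6) − 0 = 3, and there is no ∂_2, so H_1 = Z^3.

As a check, the Euler characteristic is 7 − 9 = -2, which agrees with 1 − 3 = -2.
(K is a triangulation of a wedge of 3 circles.)

H_0 = Z,  H_1 = Z^3.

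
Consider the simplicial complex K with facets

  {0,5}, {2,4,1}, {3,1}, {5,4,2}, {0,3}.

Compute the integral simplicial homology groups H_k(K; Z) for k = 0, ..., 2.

H_0 ≅ Z,  H_1 ≅ Z,  H_2 = 0.

Fix the vertex order 0 < 1 < 2 < 3 < 4 < 5 and write every simplex with vertices in increasing order. Then dim K = 2 and the simplices of K are:

  0-simplices (6): [0], [1], [2], [3], [4], [5]
  1-simplices (8): [0,3], [0,5], [1,2], [1,3], [1,4], [2,4], [2,5], [4,5]
  2-simplices (2): [1,2,4], [2,4,5]

giving chain groups C_0 ≅ Z^6, C_1 ≅ Z^8, C_2 ≅ Z^2.

Boundary ∂_1: C_1 → C_0 is given by ∂[p,q] = [q] − [p].
The 6×8 boundary matrix has rank 5 and Smith normal form diag(1,1,1,1,1).

Boundary ∂_2: C_2 → C_1 sends each 2-simplex [p,q,r] to [q,r] − [p,r] + [p,q]. For instance
  ∂[1,2,4] = [2,4] − [1,4] + [1,2],
  ∂[2,4,5] = [4,5] − [2,5] + [2,4].
As a 8×2 matrix over Z this has rank 2, with invariant factors (1,1).

From H_k ≅ ker(∂_k) / im(∂_{k+1}) we obtain:

  H_0: rank C_0 − rank ∂_1 = 6 − 5 = 1, and the invariant factors of ∂_1 are all 1, so H_0 ≅ Z.
  H_1: rank ker ∂_1 − rank ∂_2 = (8 − 5) − 2 = 1, and the invariant factors of ∂_2 are all 1, so H_1 ≅ Z.
  H_2: rank ker ∂_2 − rank ∂_3 = (2 − 2) − 0 = 0, and there is no ∂_3, so H_2 ≅ 0.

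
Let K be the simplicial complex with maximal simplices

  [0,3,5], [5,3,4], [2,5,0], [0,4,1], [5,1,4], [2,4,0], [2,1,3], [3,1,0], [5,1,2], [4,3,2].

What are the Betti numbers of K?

Take the total order 0 < 1 < 2 < 3 < 4 < 5 on the vertex set. Then K (dimension 2) consists of the simplices:

  0-simplices (6): [0], [1], [2], [3], [4], [5]
  1-simplices (15): [0,1], [0,2], [0,3], [0,4], [0,5], [1,2], [1,3], [1,4], [1,5], [2,3], [2,4], [2,5], [3,4], [3,5], [4,5]
  2-simplices (10): [0,1,3], [0,1,4], [0,2,4], [0,2,5], [0,3,5], [1,2,3], [1,2,5], [1,4,5], [2,3,4], [3,4,5]

so the chain groups are C_0 ≅ Z^6, C_1 ≅ Z^15, C_2 ≅ Z^10.

The boundary map ∂_1: C_1 → C_0 maps an edge to its endpoints' difference, ∂[p,q] = q − p.
As a 6×15 matrix over Z this has rank 5, with invariant factors (1,1,1,1,1).

Boundary ∂_2: C_2 → C_1 acts by ∂[p,q,r] = [q,r] − [p,r] + [p,q]. For instance
  ∂[0,2,4] = [2,4] − [0,4] + [0,2],
  ∂[0,2,5] = [2,5] − [0,5] + [0,2].
This gives a 15×10 integer matrix of rank 10; reducing to Smith normal form yields diagonal entries (1,1,1,1,1,1,1,1,1,2).

From H_k ≅ ker(∂_k) / im(∂_{k+1}) we obtain:

  H_0: rank C_0 − rank ∂_1 = 6 − 5 = 1, and the invariant factors of ∂_1 are all 1, so H_0 = Z.
  H_1: rank ker ∂_1 − rank ∂_2 = (15 − 5) − 10 = 0, and ∂_2 has invariant factor 2 > 1, so H_1 = Z/2Z.
  H_2: rank ker ∂_2 − rank ∂_3 = (10 − 10) − 0 = 0, and there is no ∂_3, so H_2 = 0.

As a check, the Euler characteristic is 6 − 15 + 10 = 1, which agrees with 1 − 0 + 0 = 1.
(K is a triangulation of the real projective plane RP^2.)

Hence the Betti numbers are b_0 = 1, b_1 = 0, b_2 = 0.

b_0 = 1, b_1 = 0, b_2 = 0.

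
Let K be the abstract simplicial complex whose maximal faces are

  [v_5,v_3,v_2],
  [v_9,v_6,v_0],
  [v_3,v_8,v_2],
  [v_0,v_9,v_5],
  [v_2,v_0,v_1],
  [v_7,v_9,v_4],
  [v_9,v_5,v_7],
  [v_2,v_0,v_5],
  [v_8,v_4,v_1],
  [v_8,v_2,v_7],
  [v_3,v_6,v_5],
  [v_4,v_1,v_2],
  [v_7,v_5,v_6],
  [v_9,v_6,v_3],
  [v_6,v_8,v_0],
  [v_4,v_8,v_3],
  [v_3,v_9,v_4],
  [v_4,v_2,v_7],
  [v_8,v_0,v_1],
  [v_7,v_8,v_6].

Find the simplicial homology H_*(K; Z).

K has 10 vertices, 30 edges, 20 triangles.
rank ∂_0 = 0, rank ∂_1 = 9 ⇒ b_0 = 10 − 0 − 9 = 1; all invariant factors of ∂_1 are 1 so no torsion. So H_0 ≅ Z.
rank ∂_1 = 9, rank ∂_2 = 20 ⇒ b_1 = 30 − 9 − 20 = 1; ∂_2 has invariant factor(s) [2] giving torsion. So H_1 ≅ Z ⊕ Z/2.
rank ∂_2 = 20, rank ∂_3 = 0 ⇒ b_2 = 20 − 20 − 0 = 0. So H_2 ≅ 0.

H_0 = Z,  H_1 = Z ⊕ Z/2,  H_2 = 0.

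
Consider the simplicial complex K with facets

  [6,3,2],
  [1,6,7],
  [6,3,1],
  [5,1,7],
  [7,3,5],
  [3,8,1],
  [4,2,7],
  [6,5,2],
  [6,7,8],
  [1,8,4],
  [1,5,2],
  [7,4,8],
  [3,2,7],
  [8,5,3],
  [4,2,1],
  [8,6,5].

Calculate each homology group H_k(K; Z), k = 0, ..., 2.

H_0 = Z,  H_1 = Z^2,  H_2 = Z.

K has 8 vertices, 24 edges, 16 triangles.
rank ∂_0 = 0, rank ∂_1 = 7 ⇒ b_0 = 8 − 0 − 7 = 1; all invariant factors of ∂_1 are 1 so no torsion. So H_0 ≅ Z.
rank ∂_1 = 7, rank ∂_2 = 15 ⇒ b_1 = 24 − 7 − 15 = 2; all invariant factors of ∂_2 are 1 so no torsion. So H_1 ≅ Z^2.
rank ∂_2 = 15, rank ∂_3 = 0 ⇒ b_2 = 16 − 15 − 0 = 1. So H_2 ≅ Z.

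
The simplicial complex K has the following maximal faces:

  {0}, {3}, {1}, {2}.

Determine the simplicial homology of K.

H_0 ≅ Z^4.

Fix the vertex order 0 < 1 < 2 < 3 and write every simplex with vertices in increasing order. Then dim K = 0 and the simplices of K are:

  0-simplices (4): [0], [1], [2], [3]

Hence C_0 ≅ Z^4.

Reading off H_k = ker ∂_k / im ∂_{k+1}:

  H_0: rank C_0 − rank ∂_1 = 4 − 0 = 4, and there is no ∂_1, so H_0 = Z^4.

(K is a triangulation of a set of 4 points.)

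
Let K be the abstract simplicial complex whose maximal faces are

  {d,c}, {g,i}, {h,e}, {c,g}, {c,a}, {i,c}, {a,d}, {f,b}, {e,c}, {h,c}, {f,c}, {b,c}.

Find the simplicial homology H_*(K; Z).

Order the vertices as a < b < c < d < e < f < g < h < i. Listing each simplex with vertices in this order, K has dimension 1 with simplices:

  0-simplices (9): a, b, c, d, e, f, g, h, i
  1-simplices (12): ac, ad, bc, bf, cd, ce, cf, cg, ch, ci, eh, gi

so the chain groups are C_0 ≅ Z^9, C_1 ≅ Z^12.

The boundary map ∂_1: C_1 → C_0 is given by ∂[p,q] = [q] − [p]. For instance
  ∂ch = h − c.
The resulting 9×12 matrix has rank 8, and its Smith normal form has invariant factors (1,1,1,1,1,1,1,1).

From H_k ≅ ker(∂_k) / im(∂_{k+1}) we obtain:

  H_0: rank C_0 − rank ∂_1 = 9 − 8 = 1, and the invariant factors of ∂_1 are all 1, so H_0 ≅ Z.
  H_1: rank ker ∂_1 − rank ∂_2 = (12 − 8) − 0 = 4, and there is no ∂_2, so H_1 ≅ Z^4.

As a check, the Euler characteristic is 9 − 12 = -3, which agrees with 1 − 4 = -3.
(K is a triangulation of a wedge of 4 circles.)

H_0 ≅ Z,  H_1 ≅ Z^4.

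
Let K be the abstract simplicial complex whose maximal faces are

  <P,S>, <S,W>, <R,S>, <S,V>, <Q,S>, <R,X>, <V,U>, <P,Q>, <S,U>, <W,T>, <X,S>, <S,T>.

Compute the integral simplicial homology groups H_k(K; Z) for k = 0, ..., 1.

We work with the vertex ordering P < Q < R < S < T < U < V < W < X. The simplices of K, each written with vertices in increasing order, are:

  0-simplices (9): P, Q, R, S, T, U, V, W, X
  1-simplices (12): PQ, PS, QS, RS, RX, ST, SU, SV, SW, SX, TW, UV

so the chain groups are C_0 ≅ Z^9, C_1 ≅ Z^12.

The boundary map ∂_1: C_1 → C_0 is given by ∂[p,q] = [q] − [p].
This gives a 9×12 integer matrix of rank 8; reducing to Smith normal form yields diagonal entries (1,1,1,1,1,1,1,1).

Now H_k = ker ∂_k / im ∂_{k+1}, so:

  H_0: rank C_0 − rank ∂_1 = 9 − 8 = 1, and the invariant factors of ∂_1 are all 1, so H_0 ≅ Z.
  H_1: rank ker ∂_1 − rank ∂_2 = (12 − 8) − 0 = 4, and there is no ∂_2, so H_1 ≅ Z^4.

(K is a triangulation of a wedge of 4 circles.)

H_0 ≅ Z,  H_1 ≅ Z^4.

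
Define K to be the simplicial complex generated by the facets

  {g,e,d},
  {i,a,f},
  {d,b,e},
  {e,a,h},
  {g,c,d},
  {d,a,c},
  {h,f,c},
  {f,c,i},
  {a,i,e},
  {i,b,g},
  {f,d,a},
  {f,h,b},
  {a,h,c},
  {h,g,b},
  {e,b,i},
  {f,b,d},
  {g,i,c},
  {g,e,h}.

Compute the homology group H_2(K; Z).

Take the total order a < b < c < d < e < f < g < h < i on the vertex set. Then K (dimension 2) consists of the simplices:

  0-simplices (9): a, b, c, d, e, f, g, h, i
  1-simplices (27): ac, ad, ae, af, ah, ai, bd, be, bf, bg, bh, bi, cd, cf, cg, ch, ci, de, df, dg, eg, eh, ei, fh, fi, gh, gi
  2-simplices (18): acd, ach, adf, aeh, aei, afi, bde, bdf, bei, bfh, bgh, bgi, cdg, cfh, cfi, cgi, deg, egh

Hence C_0 ≅ Z^9, C_1 ≅ Z^27, C_2 ≅ Z^18.

The boundary map ∂_1: C_1 → C_0 sends each edge [p,q] (with p < q) to q − p. For instance
  ∂bi = i − b.
The 9×27 boundary matrix has rank 8 and Smith normal form diag(1,1,1,1,1,1,1,1).

The boundary map ∂_2: C_2 → C_1 acts by ∂[p,q,r] = [q,r] − [p,r] + [p,q]. For instance
  ∂bdf = df − bf + bd,
  ∂bgh = gh − bh + bg.
The resulting 27×18 matrix has rank 18, and its Smith normal form has invariant factors (1,1,1,1,1,1,1,1,1,1,1,1,1,1,1,1,1,2).

From H_k ≅ ker(∂_k) / im(∂_{k+1}) we obtain:

  H_2: rank ker ∂_2 − rank ∂_3 = (18 − 18) − 0 = 0, and there is no ∂_3, so H_2 = 0.

H_2 = 0.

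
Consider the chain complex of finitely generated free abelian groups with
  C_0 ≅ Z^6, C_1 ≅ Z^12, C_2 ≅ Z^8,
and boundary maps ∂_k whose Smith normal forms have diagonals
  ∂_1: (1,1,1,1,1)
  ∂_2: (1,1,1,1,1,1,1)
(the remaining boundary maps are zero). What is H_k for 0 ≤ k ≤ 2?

H_0 ≅ Z,  H_1 = 0,  H_2 ≅ Z.

H_0: b_0 = 6 − 0 − 5 = 1; torsion from ∂_1 factors > 1: none. So H_0 ≅ Z.
H_1: b_1 = 12 − 5 − 7 = 0; torsion from ∂_2 factors > 1: none. So H_1 ≅ 0.
H_2: b_2 = 8 − 7 − 0 = 1; torsion from ∂_3 factors > 1: none. So H_2 ≅ Z.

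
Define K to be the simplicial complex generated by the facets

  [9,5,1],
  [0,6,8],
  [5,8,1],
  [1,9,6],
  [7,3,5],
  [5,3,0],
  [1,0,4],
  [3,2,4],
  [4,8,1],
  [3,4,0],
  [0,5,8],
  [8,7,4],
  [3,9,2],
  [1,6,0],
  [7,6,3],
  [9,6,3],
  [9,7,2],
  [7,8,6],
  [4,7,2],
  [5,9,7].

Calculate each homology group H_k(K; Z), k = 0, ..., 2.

Order the vertices as 0 < 1 < 2 < 3 < 4 < 5 < 6 < 7 < 8 < 9. Listing each simplex with vertices in this order, K has dimension 2 with simplices:

  0-simplices (10): [0], [1], [2], [3], [4], [5], [6], [7], [8], [9]
  1-simplices (30): (30 of them)
  2-simplices (20): (20 of them)

so the chain groups are C_0 ≅ Z^10, C_1 ≅ Z^30, C_2 ≅ Z^20.

∂_1: C_1 → C_0 sends each edge [p,q] (with p < q) to q − p. For instance
  ∂[0,8] = [8] − [0].
As a 10×30 matrix over Z this has rank 9, with invariant factors (1,1,1,1,1,1,1,1,1).

∂_2: C_2 → C_1 maps a triangle to the signed sum of its edges. For instance
  ∂[3,6,7] = [6,7] − [3,7] + [3,6],
  ∂[2,4,7] = [4,7] − [2,7] + [2,4].
This gives a 30×20 integer matrix of rank 20; reducing to Smith normal form yields diagonal entries (1,1,1,1,1,1,1,1,1,1,1,1,1,1,1,1,1,1,1,2).

From H_k ≅ ker(∂_k) / im(∂_{k+1}) we obtain:

  H_0: rank C_0 − rank ∂_1 = 10 − 9 = 1, and the invariant factors of ∂_1 are all 1, so H_0 = Z.
  H_1: rank ker ∂_1 − rank ∂_2 = (30 − 9) − 20 = 1, and ∂_2 has invariant factor 2 > 1, so H_1 = Z ⊕ Z/2Z.
  H_2: rank ker ∂_2 − rank ∂_3 = (20 − 20) − 0 = 0, and there is no ∂_3, so H_2 = 0.

H_0 = Z,  H_1 = Z ⊕ Z/2Z,  H_2 = 0.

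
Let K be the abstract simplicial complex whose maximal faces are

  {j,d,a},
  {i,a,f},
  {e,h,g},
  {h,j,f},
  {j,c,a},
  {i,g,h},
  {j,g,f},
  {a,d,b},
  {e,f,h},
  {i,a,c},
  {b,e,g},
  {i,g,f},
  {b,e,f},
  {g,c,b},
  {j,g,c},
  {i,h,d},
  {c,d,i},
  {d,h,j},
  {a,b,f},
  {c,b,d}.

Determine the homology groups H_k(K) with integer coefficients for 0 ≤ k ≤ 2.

Take the total order a < b < c < d < e < f < g < h < i < j on the vertex set. Then K (dimension 2) consists of the simplices:

  0-simplices (10): a, b, c, d, e, f, g, h, i, j
  1-simplices (30): ab, ac, ad, af, ai, aj, bc, bd, be, bf, bg, cd, cg, ci, cj, dh, di, dj, ef, eg, eh, fg, fh, fi, fj, gh, gi, gj, hi, hj
  2-simplices (20): abd, abf, aci, acj, adj, afi, bcd, bcg, bef, beg, cdi, cgj, dhi, dhj, efh, egh, fgi, fgj, fhj, ghi

so the chain groups are C_0 ≅ Z^10, C_1 ≅ Z^30, C_2 ≅ Z^20.

Boundary ∂_1: C_1 → C_0 sends each edge [p,q] (with p < q) to q − p.
This gives a 10×30 integer matrix of rank 9; reducing to Smith normal form yields diagonal entries (1,1,1,1,1,1,1,1,1).

The boundary map ∂_2: C_2 → C_1 maps a triangle to the signed sum of its edges. For instance
  ∂abf = bf − af + ab,
  ∂dhj = hj − dj + dh.
The resulting 30×20 matrix has rank 20, and its Smith normal form has invariant factors (1,1,1,1,1,1,1,1,1,1,1,1,1,1,1,1,1,1,1,2).

Now H_k = ker ∂_k / im ∂_{k+1}, so:

  H_0: rank C_0 − rank ∂_1 = 10 − 9 = 1, and the invariant factors of ∂_1 are all 1, so H_0 ≅ Z.
  H_1: rank ker ∂_1 − rank ∂_2 = (30 − 9) − 20 = 1, and ∂_2 has invariant factor 2 > 1, so H_1 ≅ Z × Z/2.
  H_2: rank ker ∂_2 − rank ∂_3 = (20 − 20) − 0 = 0, and there is no ∂_3, so H_2 ≅ 0.

As a check, the Euler characteristic is 10 − 30 + 20 = 0, which agrees with 1 − 1 + 0 = 0.
(K is a triangulation of the Klein bottle.)

H_0 ≅ Z,  H_1 ≅ Z × Z/2,  H_2 = 0.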